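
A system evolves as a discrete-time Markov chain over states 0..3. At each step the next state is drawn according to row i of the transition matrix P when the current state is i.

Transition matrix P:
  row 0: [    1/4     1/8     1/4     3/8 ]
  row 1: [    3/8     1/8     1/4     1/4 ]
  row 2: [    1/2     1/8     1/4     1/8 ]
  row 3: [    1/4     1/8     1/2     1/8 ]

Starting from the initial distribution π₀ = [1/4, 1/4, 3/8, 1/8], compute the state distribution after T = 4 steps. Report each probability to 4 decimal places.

π = [0.3428, 0.1250, 0.3062, 0.2261]

t=0: π = [0.2500, 0.2500, 0.3750, 0.1250]
t=1: π = [0.3750, 0.1250, 0.2813, 0.2188]
t=2: π = [0.3359, 0.1250, 0.3047, 0.2344]
t=3: π = [0.3418, 0.1250, 0.3086, 0.2246]
t=4: π = [0.3428, 0.1250, 0.3062, 0.2261]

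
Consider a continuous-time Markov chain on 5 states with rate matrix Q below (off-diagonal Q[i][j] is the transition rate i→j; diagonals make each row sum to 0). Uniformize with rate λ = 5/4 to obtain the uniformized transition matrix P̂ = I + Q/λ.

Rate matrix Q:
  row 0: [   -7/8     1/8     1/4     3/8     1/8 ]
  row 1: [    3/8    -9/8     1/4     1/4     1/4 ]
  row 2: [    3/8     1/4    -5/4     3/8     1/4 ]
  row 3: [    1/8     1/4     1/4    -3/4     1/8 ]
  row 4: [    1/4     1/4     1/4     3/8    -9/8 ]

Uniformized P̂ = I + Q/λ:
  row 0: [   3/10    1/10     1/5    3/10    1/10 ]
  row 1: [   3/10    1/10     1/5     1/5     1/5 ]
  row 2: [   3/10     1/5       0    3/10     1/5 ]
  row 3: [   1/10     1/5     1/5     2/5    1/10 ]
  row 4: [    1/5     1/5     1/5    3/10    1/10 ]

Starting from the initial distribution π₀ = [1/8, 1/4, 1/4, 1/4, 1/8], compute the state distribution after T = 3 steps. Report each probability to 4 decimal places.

t=0: π = [0.1250, 0.2500, 0.2500, 0.2500, 0.1250]
t=1: π = [0.2375, 0.1625, 0.1500, 0.3000, 0.1500]
t=2: π = [0.2250, 0.1600, 0.1700, 0.3138, 0.1313]
t=3: π = [0.2241, 0.1615, 0.1660, 0.3154, 0.1330]

π = [0.2241, 0.1615, 0.1660, 0.3154, 0.1330]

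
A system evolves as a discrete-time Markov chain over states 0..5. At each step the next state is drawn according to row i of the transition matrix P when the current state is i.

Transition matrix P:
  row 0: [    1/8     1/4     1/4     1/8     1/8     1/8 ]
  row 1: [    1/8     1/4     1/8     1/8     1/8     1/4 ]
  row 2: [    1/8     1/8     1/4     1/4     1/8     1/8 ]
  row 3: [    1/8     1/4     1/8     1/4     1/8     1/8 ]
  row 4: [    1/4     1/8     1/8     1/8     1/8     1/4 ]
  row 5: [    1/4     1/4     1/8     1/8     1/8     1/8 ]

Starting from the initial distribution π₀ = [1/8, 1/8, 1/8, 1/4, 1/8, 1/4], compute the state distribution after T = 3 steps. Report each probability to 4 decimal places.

π = [0.1616, 0.2136, 0.1658, 0.1665, 0.1250, 0.1675]

t=0: π = [0.1250, 0.1250, 0.1250, 0.2500, 0.1250, 0.2500]
t=1: π = [0.1719, 0.2188, 0.1563, 0.1719, 0.1250, 0.1563]
t=2: π = [0.1602, 0.2148, 0.1660, 0.1660, 0.1250, 0.1680]
t=3: π = [0.1616, 0.2136, 0.1658, 0.1665, 0.1250, 0.1675]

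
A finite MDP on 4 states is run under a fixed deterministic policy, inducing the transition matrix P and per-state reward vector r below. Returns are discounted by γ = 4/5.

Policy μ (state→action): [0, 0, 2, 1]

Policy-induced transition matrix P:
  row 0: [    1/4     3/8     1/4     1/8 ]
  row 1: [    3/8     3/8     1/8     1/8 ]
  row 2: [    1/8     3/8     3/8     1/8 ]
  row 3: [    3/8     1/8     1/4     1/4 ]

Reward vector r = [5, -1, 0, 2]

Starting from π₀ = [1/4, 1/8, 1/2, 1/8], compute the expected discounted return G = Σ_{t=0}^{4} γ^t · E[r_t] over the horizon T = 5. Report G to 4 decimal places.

t=0: π = [0.2500, 0.1250, 0.5000, 0.1250], E[r] = 1.3750, γ^t·E[r] = 1.375000, running G = 1.375000
t=1: π = [0.2188, 0.3438, 0.2969, 0.1406], E[r] = 1.0313, γ^t·E[r] = 0.825000, running G = 2.200000
t=2: π = [0.2734, 0.3398, 0.2441, 0.1426], E[r] = 1.3125, γ^t·E[r] = 0.840000, running G = 3.040000
t=3: π = [0.2798, 0.3394, 0.2380, 0.1428], E[r] = 1.3452, γ^t·E[r] = 0.688750, running G = 3.728750
t=4: π = [0.2805, 0.3393, 0.2373, 0.1429], E[r] = 1.3490, γ^t·E[r] = 0.552550, running G = 4.281300

G = 4.2813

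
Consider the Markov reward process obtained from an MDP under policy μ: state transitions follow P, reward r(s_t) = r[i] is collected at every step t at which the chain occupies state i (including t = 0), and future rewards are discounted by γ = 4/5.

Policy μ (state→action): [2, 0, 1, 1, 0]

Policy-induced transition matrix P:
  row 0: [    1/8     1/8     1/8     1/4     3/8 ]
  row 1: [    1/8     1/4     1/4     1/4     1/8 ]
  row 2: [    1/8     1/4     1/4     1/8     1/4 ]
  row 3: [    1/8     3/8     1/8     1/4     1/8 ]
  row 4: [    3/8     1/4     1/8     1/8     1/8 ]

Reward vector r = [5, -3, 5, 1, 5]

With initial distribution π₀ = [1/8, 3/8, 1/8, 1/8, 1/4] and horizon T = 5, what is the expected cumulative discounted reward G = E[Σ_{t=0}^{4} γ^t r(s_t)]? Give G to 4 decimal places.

t=0: π = [0.1250, 0.3750, 0.1250, 0.1250, 0.2500], E[r] = 1.5000, γ^t·E[r] = 1.500000, running G = 1.500000
t=1: π = [0.1875, 0.2500, 0.1875, 0.2031, 0.1719], E[r] = 2.1875, γ^t·E[r] = 1.750000, running G = 3.250000
t=2: π = [0.1680, 0.2520, 0.1797, 0.2051, 0.1953], E[r] = 2.1641, γ^t·E[r] = 1.385000, running G = 4.635000
t=3: π = [0.1738, 0.2546, 0.1790, 0.2031, 0.1895], E[r] = 2.1504, γ^t·E[r] = 1.101000, running G = 5.736000
t=4: π = [0.1724, 0.2537, 0.1792, 0.2039, 0.1908], E[r] = 2.1549, γ^t·E[r] = 0.882650, running G = 6.618650

G = 6.6187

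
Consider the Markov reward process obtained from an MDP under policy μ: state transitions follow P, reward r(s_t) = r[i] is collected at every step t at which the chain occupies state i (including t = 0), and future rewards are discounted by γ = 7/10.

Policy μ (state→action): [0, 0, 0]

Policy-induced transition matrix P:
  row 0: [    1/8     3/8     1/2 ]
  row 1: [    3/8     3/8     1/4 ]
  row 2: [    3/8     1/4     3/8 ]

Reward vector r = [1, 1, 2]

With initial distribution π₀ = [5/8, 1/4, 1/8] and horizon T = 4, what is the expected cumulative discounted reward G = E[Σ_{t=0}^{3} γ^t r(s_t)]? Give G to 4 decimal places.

t=0: π = [0.6250, 0.2500, 0.1250], E[r] = 1.1250, γ^t·E[r] = 1.125000, running G = 1.125000
t=1: π = [0.2188, 0.3594, 0.4219], E[r] = 1.4219, γ^t·E[r] = 0.995313, running G = 2.120313
t=2: π = [0.3203, 0.3223, 0.3574], E[r] = 1.3574, γ^t·E[r] = 0.665137, running G = 2.785449
t=3: π = [0.2949, 0.3303, 0.3748], E[r] = 1.3748, γ^t·E[r] = 0.471541, running G = 3.256990

G = 3.2570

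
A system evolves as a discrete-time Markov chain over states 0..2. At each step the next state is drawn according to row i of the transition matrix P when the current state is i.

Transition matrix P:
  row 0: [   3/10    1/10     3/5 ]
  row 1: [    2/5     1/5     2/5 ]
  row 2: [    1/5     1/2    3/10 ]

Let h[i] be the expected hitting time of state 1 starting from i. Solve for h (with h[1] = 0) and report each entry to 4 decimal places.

h = [3.5135, 0.0000, 2.4324]

First-step conditioning: h[1] = 0; for i ≠ 1, h[i] = 1 + Σ_k P[i][k]·h[k].
  h[0] = 1 + 3/10·h[0] + 3/5·h[2]
  h[2] = 1 + 1/5·h[0] + 3/10·h[2]
Solving the 2×2 linear system over states ≠ 1 gives exactly h = [130/37, 0, 90/37] (h[1] = 0 is the target).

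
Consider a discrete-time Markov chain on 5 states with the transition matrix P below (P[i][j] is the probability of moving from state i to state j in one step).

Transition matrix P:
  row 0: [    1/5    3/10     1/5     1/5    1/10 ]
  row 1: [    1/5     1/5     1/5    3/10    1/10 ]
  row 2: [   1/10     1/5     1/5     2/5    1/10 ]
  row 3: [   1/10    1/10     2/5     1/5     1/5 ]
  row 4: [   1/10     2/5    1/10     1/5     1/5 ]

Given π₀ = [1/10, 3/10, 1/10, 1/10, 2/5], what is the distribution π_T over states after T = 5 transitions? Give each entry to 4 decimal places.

π = [0.1350, 0.2148, 0.2398, 0.2694, 0.1410]

t=0: π = [0.1000, 0.3000, 0.1000, 0.1000, 0.4000]
t=1: π = [0.1400, 0.2800, 0.1800, 0.2500, 0.1500]
t=2: π = [0.1420, 0.2190, 0.2350, 0.2640, 0.1400]
t=3: π = [0.1361, 0.2158, 0.2388, 0.2689, 0.1404]
t=4: π = [0.1352, 0.2148, 0.2397, 0.2693, 0.1409]
t=5: π = [0.1350, 0.2148, 0.2398, 0.2694, 0.1410]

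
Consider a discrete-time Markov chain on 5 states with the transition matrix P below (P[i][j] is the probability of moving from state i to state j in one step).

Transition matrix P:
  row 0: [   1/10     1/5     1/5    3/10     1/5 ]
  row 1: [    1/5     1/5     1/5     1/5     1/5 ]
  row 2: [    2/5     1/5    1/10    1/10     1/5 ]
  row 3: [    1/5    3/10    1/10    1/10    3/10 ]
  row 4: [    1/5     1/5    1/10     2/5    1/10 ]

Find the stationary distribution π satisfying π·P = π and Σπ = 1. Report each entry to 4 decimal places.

Balance equations π_j = Σ_i π_i·P[i][j]:
  π_0 = 1/10·π_0 + 1/5·π_1 + 2/5·π_2 + 1/5·π_3 + 1/5·π_4
  π_1 = 1/5·π_0 + 1/5·π_1 + 1/5·π_2 + 3/10·π_3 + 1/5·π_4
  π_2 = 1/5·π_0 + 1/5·π_1 + 1/10·π_2 + 1/10·π_3 + 1/10·π_4
  π_3 = 3/10·π_0 + 1/5·π_1 + 1/10·π_2 + 1/10·π_3 + 2/5·π_4
  normalize: π_0 + π_1 + π_2 + π_3 + π_4 = 1
Solving the linear system gives exactly π = [2970/14291, 3179/14291, 2044/14291, 3208/14291, 2890/14291].

π = [0.2078, 0.2224, 0.1430, 0.2245, 0.2022]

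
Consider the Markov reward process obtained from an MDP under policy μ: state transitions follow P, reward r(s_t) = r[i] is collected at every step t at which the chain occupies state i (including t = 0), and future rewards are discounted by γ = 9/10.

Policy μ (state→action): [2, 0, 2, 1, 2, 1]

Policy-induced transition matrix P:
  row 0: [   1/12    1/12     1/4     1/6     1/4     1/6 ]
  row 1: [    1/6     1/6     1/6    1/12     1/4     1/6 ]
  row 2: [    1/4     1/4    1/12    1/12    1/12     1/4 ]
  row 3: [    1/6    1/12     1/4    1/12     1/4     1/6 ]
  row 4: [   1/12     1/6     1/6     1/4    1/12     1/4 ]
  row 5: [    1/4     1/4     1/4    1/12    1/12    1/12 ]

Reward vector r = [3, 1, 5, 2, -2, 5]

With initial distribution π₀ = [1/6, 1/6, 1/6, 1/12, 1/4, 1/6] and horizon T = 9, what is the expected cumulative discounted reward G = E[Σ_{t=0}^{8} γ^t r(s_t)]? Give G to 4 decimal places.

t=0: π = [0.1667, 0.1667, 0.1667, 0.0833, 0.2500, 0.1667], E[r] = 2.0000, γ^t·E[r] = 2.000000, running G = 2.000000
t=1: π = [0.1597, 0.1736, 0.1875, 0.1389, 0.1528, 0.1875], E[r] = 2.5000, γ^t·E[r] = 2.250000, running G = 4.250000
t=2: π = [0.1719, 0.1730, 0.1916, 0.1221, 0.1620, 0.1794], E[r] = 2.4635, γ^t·E[r] = 1.995469, running G = 6.245469
t=3: π = [0.1698, 0.1731, 0.1902, 0.1247, 0.1612, 0.1812], E[r] = 2.4660, γ^t·E[r] = 1.797715, running G = 8.043184
t=4: π = [0.1700, 0.1731, 0.1905, 0.1243, 0.1612, 0.1808], E[r] = 2.4659, γ^t·E[r] = 1.617848, running G = 9.661032
t=5: π = [0.1700, 0.1731, 0.1904, 0.1244, 0.1612, 0.1809], E[r] = 2.4659, γ^t·E[r] = 1.456067, running G = 11.117099
t=6: π = [0.1700, 0.1731, 0.1904, 0.1244, 0.1612, 0.1809], E[r] = 2.4659, γ^t·E[r] = 1.310460, running G = 12.427560
t=7: π = [0.1700, 0.1731, 0.1904, 0.1244, 0.1612, 0.1809], E[r] = 2.4659, γ^t·E[r] = 1.179414, running G = 13.606974
t=8: π = [0.1700, 0.1731, 0.1904, 0.1244, 0.1612, 0.1809], E[r] = 2.4659, γ^t·E[r] = 1.061473, running G = 14.668447

G = 14.6684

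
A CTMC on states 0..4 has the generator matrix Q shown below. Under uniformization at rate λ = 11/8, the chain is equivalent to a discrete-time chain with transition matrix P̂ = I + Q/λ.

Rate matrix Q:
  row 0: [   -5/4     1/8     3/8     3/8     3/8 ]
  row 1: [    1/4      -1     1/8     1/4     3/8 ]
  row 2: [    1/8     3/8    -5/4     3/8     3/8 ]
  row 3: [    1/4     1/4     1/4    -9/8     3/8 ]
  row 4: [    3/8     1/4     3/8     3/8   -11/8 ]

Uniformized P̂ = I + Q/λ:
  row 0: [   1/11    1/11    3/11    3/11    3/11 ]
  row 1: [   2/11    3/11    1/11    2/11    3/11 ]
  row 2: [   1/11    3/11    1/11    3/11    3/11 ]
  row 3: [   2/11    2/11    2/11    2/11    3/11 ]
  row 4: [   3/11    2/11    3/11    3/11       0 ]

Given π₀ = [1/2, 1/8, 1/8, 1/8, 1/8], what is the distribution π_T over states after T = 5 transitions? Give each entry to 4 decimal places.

t=0: π = [0.5000, 0.1250, 0.1250, 0.1250, 0.1250]
t=1: π = [0.1364, 0.1591, 0.2159, 0.2500, 0.2386]
t=2: π = [0.1715, 0.2035, 0.1818, 0.2355, 0.2076]
t=3: π = [0.1686, 0.2013, 0.1813, 0.2328, 0.2161]
t=4: π = [0.1697, 0.2013, 0.1820, 0.2333, 0.2138]
t=5: π = [0.1693, 0.2012, 0.1818, 0.2332, 0.2144]

π = [0.1693, 0.2012, 0.1818, 0.2332, 0.2144]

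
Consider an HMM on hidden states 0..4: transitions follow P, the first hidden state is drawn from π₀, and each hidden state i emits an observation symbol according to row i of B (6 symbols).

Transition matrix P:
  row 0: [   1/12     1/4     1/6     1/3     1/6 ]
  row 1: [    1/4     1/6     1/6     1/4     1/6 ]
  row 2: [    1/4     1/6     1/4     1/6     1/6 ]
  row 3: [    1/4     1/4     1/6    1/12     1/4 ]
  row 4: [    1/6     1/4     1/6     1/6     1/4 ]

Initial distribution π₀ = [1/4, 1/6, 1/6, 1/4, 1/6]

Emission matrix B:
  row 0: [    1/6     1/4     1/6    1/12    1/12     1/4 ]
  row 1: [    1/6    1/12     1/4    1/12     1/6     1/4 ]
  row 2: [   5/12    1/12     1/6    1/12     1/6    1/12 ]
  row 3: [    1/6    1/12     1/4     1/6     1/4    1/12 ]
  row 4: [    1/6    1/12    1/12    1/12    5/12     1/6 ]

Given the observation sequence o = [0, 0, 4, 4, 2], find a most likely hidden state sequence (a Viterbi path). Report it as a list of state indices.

path = [2, 2, 4, 4, 1]

t=0: δ = [4.167e-02, 2.778e-02, 6.944e-02, 4.167e-02, 2.778e-02]  (obs o_0=0)
t=1: δ = [2.894e-03, 1.929e-03, 7.234e-03, 2.315e-03, 1.929e-03]  ψ = [2, 2, 2, 0, 2]  (obs o_1=0)
t=2: δ = [1.507e-04, 2.009e-04, 3.014e-04, 3.014e-04, 5.023e-04]  ψ = [2, 2, 2, 2, 2]  (obs o_2=4)
t=3: δ = [6.977e-06, 2.093e-05, 1.395e-05, 2.093e-05, 5.233e-05]  ψ = [4, 4, 4, 4, 4]  (obs o_3=4)
t=4: δ = [1.454e-06, 3.270e-06, 1.454e-06, 2.180e-06, 1.090e-06]  ψ = [4, 4, 4, 4, 4]  (obs o_4=2)
backtrack: best end state = 1; path = [2, 2, 4, 4, 1]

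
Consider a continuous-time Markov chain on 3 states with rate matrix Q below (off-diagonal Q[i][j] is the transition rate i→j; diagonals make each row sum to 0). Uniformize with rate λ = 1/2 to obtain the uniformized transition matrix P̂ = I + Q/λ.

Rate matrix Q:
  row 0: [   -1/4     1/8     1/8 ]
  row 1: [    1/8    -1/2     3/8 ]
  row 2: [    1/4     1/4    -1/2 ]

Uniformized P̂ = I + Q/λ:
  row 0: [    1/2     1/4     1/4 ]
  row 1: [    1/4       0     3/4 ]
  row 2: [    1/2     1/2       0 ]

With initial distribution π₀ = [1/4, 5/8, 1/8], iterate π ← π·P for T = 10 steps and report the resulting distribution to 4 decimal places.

π = [0.4354, 0.2624, 0.3021]

t=0: π = [0.2500, 0.6250, 0.1250]
t=1: π = [0.3438, 0.1250, 0.5313]
t=2: π = [0.4688, 0.3516, 0.1797]
t=3: π = [0.4121, 0.2070, 0.3809]
t=4: π = [0.4482, 0.2935, 0.2583]
t=5: π = [0.4266, 0.2412, 0.3322]
t=6: π = [0.4397, 0.2727, 0.2876]
t=7: π = [0.4318, 0.2537, 0.3145]
t=8: π = [0.4366, 0.2652, 0.2982]
t=9: π = [0.4337, 0.2583, 0.3080]
t=10: π = [0.4354, 0.2624, 0.3021]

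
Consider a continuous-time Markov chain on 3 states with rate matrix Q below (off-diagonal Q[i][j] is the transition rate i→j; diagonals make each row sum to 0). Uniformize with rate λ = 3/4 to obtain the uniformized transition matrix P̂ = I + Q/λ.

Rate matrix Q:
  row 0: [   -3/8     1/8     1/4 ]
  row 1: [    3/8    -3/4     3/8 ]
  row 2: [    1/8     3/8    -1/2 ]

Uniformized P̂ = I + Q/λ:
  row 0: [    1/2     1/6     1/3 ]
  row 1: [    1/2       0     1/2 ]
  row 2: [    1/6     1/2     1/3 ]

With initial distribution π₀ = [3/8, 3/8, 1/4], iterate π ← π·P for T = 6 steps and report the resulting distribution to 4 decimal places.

t=0: π = [0.3750, 0.3750, 0.2500]
t=1: π = [0.4167, 0.1875, 0.3958]
t=2: π = [0.3681, 0.2674, 0.3646]
t=3: π = [0.3785, 0.2436, 0.3779]
t=4: π = [0.3740, 0.2520, 0.3739]
t=5: π = [0.3754, 0.2493, 0.3753]
t=6: π = [0.3749, 0.2502, 0.3749]

π = [0.3749, 0.2502, 0.3749]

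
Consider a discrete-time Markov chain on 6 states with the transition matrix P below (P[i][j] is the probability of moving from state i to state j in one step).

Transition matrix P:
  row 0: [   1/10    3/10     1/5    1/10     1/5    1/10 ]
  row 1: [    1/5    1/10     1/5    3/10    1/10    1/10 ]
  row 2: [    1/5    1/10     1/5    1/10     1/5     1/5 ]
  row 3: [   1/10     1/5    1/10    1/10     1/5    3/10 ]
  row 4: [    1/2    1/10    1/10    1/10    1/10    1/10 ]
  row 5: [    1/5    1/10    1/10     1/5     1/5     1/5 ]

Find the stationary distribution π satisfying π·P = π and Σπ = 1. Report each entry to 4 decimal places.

Balance equations π_j = Σ_i π_i·P[i][j]:
  π_0 = 1/10·π_0 + 1/5·π_1 + 1/5·π_2 + 1/10·π_3 + 1/2·π_4 + 1/5·π_5
  π_1 = 3/10·π_0 + 1/10·π_1 + 1/10·π_2 + 1/5·π_3 + 1/10·π_4 + 1/10·π_5
  π_2 = 1/5·π_0 + 1/5·π_1 + 1/5·π_2 + 1/10·π_3 + 1/10·π_4 + 1/10·π_5
  π_3 = 1/10·π_0 + 3/10·π_1 + 1/10·π_2 + 1/10·π_3 + 1/10·π_4 + 1/5·π_5
  π_4 = 1/5·π_0 + 1/10·π_1 + 1/5·π_2 + 1/5·π_3 + 1/10·π_4 + 1/5·π_5
  normalize: π_0 + π_1 + π_2 + π_3 + π_4 + π_5 = 1
Solving the linear system gives exactly π = [25343/118381, 18654/118381, 18042/118381, 17473/118381, 19828/118381, 19041/118381].

π = [0.2141, 0.1576, 0.1524, 0.1476, 0.1675, 0.1608]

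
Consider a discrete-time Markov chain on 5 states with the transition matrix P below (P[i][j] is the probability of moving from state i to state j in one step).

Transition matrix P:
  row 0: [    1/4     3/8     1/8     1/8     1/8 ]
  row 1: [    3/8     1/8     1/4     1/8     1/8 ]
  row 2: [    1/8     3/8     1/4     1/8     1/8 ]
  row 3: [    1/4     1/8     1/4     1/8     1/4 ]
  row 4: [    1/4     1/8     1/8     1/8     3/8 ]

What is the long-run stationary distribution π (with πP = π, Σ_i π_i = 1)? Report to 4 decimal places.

π = [0.2554, 0.2375, 0.1946, 0.1250, 0.1875]

Balance equations π_j = Σ_i π_i·P[i][j]:
  π_0 = 1/4·π_0 + 3/8·π_1 + 1/8·π_2 + 1/4·π_3 + 1/4·π_4
  π_1 = 3/8·π_0 + 1/8·π_1 + 3/8·π_2 + 1/8·π_3 + 1/8·π_4
  π_2 = 1/8·π_0 + 1/4·π_1 + 1/4·π_2 + 1/4·π_3 + 1/8·π_4
  π_3 = 1/8·π_0 + 1/8·π_1 + 1/8·π_2 + 1/8·π_3 + 1/8·π_4
  normalize: π_0 + π_1 + π_2 + π_3 + π_4 = 1
Solving the linear system gives exactly π = [143/560, 19/80, 109/560, 1/8, 3/16].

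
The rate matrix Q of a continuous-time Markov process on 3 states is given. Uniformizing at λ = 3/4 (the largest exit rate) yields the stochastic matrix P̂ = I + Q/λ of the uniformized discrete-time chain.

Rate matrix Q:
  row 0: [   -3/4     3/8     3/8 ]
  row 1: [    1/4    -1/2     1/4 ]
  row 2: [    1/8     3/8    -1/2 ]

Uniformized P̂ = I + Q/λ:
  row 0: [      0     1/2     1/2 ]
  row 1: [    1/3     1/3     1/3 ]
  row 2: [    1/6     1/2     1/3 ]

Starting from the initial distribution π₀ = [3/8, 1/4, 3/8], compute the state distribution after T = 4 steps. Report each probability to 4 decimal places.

π = [0.2048, 0.4284, 0.3668]

t=0: π = [0.3750, 0.2500, 0.3750]
t=1: π = [0.1458, 0.4583, 0.3958]
t=2: π = [0.2188, 0.4236, 0.3576]
t=3: π = [0.2008, 0.4294, 0.3698]
t=4: π = [0.2048, 0.4284, 0.3668]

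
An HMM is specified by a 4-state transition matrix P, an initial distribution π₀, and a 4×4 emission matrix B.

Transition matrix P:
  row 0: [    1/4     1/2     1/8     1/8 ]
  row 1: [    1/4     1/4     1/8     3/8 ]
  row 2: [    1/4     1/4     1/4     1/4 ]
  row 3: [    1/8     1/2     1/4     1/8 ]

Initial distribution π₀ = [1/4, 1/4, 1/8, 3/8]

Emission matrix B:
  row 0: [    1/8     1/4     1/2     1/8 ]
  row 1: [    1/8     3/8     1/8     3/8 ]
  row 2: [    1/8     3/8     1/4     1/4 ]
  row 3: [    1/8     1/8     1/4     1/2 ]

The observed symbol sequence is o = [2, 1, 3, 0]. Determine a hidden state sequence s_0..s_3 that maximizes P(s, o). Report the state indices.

t=0: δ = [1.250e-01, 3.125e-02, 3.125e-02, 9.375e-02]  (obs o_0=2)
t=1: δ = [7.812e-03, 2.344e-02, 8.789e-03, 1.953e-03]  ψ = [0, 0, 3, 0]  (obs o_1=1)
t=2: δ = [7.324e-04, 2.197e-03, 7.324e-04, 4.395e-03]  ψ = [1, 1, 1, 1]  (obs o_2=3)
t=3: δ = [6.866e-05, 2.747e-04, 1.373e-04, 1.030e-04]  ψ = [1, 3, 3, 1]  (obs o_3=0)
backtrack: best end state = 1; path = [0, 1, 3, 1]

path = [0, 1, 3, 1]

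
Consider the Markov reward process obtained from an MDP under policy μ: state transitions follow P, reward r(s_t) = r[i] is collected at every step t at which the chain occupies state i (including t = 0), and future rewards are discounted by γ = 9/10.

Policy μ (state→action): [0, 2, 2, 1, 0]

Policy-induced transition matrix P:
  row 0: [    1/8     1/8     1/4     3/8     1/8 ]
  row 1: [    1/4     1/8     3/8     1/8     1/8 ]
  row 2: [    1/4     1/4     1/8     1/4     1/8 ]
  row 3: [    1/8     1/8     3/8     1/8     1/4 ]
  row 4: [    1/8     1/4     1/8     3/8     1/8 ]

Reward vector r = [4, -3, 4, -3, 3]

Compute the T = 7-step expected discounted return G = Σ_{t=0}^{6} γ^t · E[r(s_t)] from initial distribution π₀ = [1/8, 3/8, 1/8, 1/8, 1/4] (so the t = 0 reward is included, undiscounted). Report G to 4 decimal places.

G = 4.2691

t=0: π = [0.1250, 0.3750, 0.1250, 0.1250, 0.2500], E[r] = 0.2500, γ^t·E[r] = 0.250000, running G = 0.250000
t=1: π = [0.1875, 0.1719, 0.2656, 0.2344, 0.1406], E[r] = 1.0156, γ^t·E[r] = 0.914063, running G = 1.164063
t=2: π = [0.1797, 0.1758, 0.2500, 0.2402, 0.1543], E[r] = 0.9336, γ^t·E[r] = 0.756211, running G = 1.920273
t=3: π = [0.1782, 0.1755, 0.2515, 0.2397, 0.1550], E[r] = 0.9380, γ^t·E[r] = 0.683793, running G = 2.604067
t=4: π = [0.1784, 0.1758, 0.2511, 0.2397, 0.1550], E[r] = 0.9361, γ^t·E[r] = 0.614193, running G = 3.218260
t=5: π = [0.1784, 0.1758, 0.2512, 0.2397, 0.1550], E[r] = 0.9367, γ^t·E[r] = 0.553089, running G = 3.771348
t=6: π = [0.1784, 0.1758, 0.2512, 0.2397, 0.1550], E[r] = 0.9365, γ^t·E[r] = 0.497710, running G = 4.269059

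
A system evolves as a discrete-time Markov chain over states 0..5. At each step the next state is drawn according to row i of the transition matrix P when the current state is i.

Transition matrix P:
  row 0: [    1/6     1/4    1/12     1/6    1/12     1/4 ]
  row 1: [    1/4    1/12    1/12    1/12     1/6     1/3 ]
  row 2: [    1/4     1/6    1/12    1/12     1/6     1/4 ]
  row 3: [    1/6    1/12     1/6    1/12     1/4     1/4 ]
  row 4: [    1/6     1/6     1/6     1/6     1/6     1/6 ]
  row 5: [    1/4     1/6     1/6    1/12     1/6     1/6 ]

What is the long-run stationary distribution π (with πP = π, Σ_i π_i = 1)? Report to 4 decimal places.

π = [0.2098, 0.1612, 0.1253, 0.1140, 0.1587, 0.2310]

Balance equations π_j = Σ_i π_i·P[i][j]:
  π_0 = 1/6·π_0 + 1/4·π_1 + 1/4·π_2 + 1/6·π_3 + 1/6·π_4 + 1/4·π_5
  π_1 = 1/4·π_0 + 1/12·π_1 + 1/6·π_2 + 1/12·π_3 + 1/6·π_4 + 1/6·π_5
  π_2 = 1/12·π_0 + 1/12·π_1 + 1/12·π_2 + 1/6·π_3 + 1/6·π_4 + 1/6·π_5
  π_3 = 1/6·π_0 + 1/12·π_1 + 1/12·π_2 + 1/12·π_3 + 1/6·π_4 + 1/12·π_5
  π_4 = 1/12·π_0 + 1/6·π_1 + 1/6·π_2 + 1/4·π_3 + 1/6·π_4 + 1/6·π_5
  normalize: π_0 + π_1 + π_2 + π_3 + π_4 + π_5 = 1
Solving the linear system gives exactly π = [30/143, 3896/24167, 39368/314171, 212/1859, 295/1859, 72562/314171].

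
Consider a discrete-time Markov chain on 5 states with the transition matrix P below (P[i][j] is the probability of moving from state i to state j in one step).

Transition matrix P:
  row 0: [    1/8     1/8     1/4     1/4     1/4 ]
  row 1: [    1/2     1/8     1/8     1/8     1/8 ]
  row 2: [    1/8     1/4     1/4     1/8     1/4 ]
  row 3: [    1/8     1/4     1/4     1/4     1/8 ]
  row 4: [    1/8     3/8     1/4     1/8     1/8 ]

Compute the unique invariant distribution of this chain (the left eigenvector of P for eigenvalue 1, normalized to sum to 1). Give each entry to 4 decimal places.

π = [0.2071, 0.2191, 0.2226, 0.1724, 0.1787]

Balance equations π_j = Σ_i π_i·P[i][j]:
  π_0 = 1/8·π_0 + 1/2·π_1 + 1/8·π_2 + 1/8·π_3 + 1/8·π_4
  π_1 = 1/8·π_0 + 1/8·π_1 + 1/4·π_2 + 1/4·π_3 + 3/8·π_4
  π_2 = 1/4·π_0 + 1/8·π_1 + 1/4·π_2 + 1/4·π_3 + 1/4·π_4
  π_3 = 1/4·π_0 + 1/8·π_1 + 1/8·π_2 + 1/4·π_3 + 1/8·π_4
  normalize: π_0 + π_1 + π_2 + π_3 + π_4 = 1
Solving the linear system gives exactly π = [991/4784, 131/598, 1065/4784, 825/4784, 855/4784].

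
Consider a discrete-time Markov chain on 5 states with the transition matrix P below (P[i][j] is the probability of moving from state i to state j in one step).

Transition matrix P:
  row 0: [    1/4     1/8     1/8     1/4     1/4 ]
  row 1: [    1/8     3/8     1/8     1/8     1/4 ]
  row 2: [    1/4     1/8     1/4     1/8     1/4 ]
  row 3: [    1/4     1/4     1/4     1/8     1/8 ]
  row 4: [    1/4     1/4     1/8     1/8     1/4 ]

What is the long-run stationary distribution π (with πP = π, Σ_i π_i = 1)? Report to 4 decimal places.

π = [0.2212, 0.2306, 0.1647, 0.1526, 0.2309]

Balance equations π_j = Σ_i π_i·P[i][j]:
  π_0 = 1/4·π_0 + 1/8·π_1 + 1/4·π_2 + 1/4·π_3 + 1/4·π_4
  π_1 = 1/8·π_0 + 3/8·π_1 + 1/8·π_2 + 1/4·π_3 + 1/4·π_4
  π_2 = 1/8·π_0 + 1/8·π_1 + 1/4·π_2 + 1/4·π_3 + 1/8·π_4
  π_3 = 1/4·π_0 + 1/8·π_1 + 1/8·π_2 + 1/8·π_3 + 1/8·π_4
  normalize: π_0 + π_1 + π_2 + π_3 + π_4 = 1
Solving the linear system gives exactly π = [681/3079, 710/3079, 507/3079, 470/3079, 711/3079].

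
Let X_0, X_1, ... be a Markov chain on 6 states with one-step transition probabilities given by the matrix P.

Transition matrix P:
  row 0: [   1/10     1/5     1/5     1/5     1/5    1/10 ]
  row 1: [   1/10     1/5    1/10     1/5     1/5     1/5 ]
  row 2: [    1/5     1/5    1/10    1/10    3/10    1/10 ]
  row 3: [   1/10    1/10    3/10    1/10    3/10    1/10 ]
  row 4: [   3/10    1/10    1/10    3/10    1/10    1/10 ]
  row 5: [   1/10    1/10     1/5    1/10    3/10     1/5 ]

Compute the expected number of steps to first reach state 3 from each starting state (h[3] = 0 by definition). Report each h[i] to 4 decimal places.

First-step conditioning: h[3] = 0; for i ≠ 3, h[i] = 1 + Σ_k P[i][k]·h[k].
  h[0] = 1 + 1/10·h[0] + 1/5·h[1] + 1/5·h[2] + 1/5·h[4] + 1/10·h[5]
  h[1] = 1 + 1/10·h[0] + 1/5·h[1] + 1/10·h[2] + 1/5·h[4] + 1/5·h[5]
  h[2] = 1 + 1/5·h[0] + 1/5·h[1] + 1/10·h[2] + 3/10·h[4] + 1/10·h[5]
  h[4] = 1 + 3/10·h[0] + 1/10·h[1] + 1/10·h[2] + 1/10·h[4] + 1/10·h[5]
  h[5] = 1 + 1/10·h[0] + 1/10·h[1] + 1/5·h[2] + 3/10·h[4] + 1/5·h[5]
Solving the 5×5 linear system over states ≠ 3 gives exactly h = [55520/10713, 18540/3571, 60070/10713, 0, 50050/10713, 61070/10713] (h[3] = 0 is the target).

h = [5.1825, 5.1918, 5.6072, 0.0000, 4.6719, 5.7006]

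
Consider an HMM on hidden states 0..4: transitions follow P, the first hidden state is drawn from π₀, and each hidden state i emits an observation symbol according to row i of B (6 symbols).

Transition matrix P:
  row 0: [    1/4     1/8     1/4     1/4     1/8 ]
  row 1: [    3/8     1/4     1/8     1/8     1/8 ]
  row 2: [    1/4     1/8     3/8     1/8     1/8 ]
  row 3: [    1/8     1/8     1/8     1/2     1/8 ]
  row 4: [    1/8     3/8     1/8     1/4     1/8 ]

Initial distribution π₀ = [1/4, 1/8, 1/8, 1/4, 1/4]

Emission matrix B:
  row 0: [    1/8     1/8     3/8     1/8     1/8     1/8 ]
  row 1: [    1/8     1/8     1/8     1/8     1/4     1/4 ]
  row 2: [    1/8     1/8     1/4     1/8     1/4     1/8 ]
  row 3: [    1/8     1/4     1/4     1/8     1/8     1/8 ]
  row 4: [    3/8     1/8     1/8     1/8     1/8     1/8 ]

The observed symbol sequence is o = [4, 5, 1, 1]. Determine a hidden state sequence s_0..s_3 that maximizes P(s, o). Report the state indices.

t=0: δ = [3.125e-02, 3.125e-02, 3.125e-02, 3.125e-02, 3.125e-02]  (obs o_0=4)
t=1: δ = [1.465e-03, 2.930e-03, 1.465e-03, 1.953e-03, 4.883e-04]  ψ = [1, 4, 2, 3, 0]  (obs o_1=5)
t=2: δ = [1.373e-04, 9.155e-05, 6.866e-05, 2.441e-04, 4.578e-05]  ψ = [1, 1, 2, 3, 1]  (obs o_2=1)
t=3: δ = [4.292e-06, 3.815e-06, 4.292e-06, 3.052e-05, 3.815e-06]  ψ = [0, 3, 0, 3, 3]  (obs o_3=1)
backtrack: best end state = 3; path = [3, 3, 3, 3]

path = [3, 3, 3, 3]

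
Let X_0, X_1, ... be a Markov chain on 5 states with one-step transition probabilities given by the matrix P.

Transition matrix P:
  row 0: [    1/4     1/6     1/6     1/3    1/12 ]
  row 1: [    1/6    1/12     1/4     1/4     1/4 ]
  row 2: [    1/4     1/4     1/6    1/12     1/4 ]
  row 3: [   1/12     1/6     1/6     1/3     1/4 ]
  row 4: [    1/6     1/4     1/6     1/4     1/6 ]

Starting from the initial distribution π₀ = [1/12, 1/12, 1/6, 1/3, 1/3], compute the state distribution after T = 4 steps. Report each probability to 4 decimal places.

π = [0.1751, 0.1835, 0.1820, 0.2555, 0.2038]

t=0: π = [0.0833, 0.0833, 0.1667, 0.3333, 0.3333]
t=1: π = [0.1597, 0.2014, 0.1736, 0.2569, 0.2083]
t=2: π = [0.1730, 0.1817, 0.1834, 0.2558, 0.2060]
t=3: π = [0.1751, 0.1840, 0.1818, 0.2552, 0.2040]
t=4: π = [0.1751, 0.1835, 0.1820, 0.2555, 0.2038]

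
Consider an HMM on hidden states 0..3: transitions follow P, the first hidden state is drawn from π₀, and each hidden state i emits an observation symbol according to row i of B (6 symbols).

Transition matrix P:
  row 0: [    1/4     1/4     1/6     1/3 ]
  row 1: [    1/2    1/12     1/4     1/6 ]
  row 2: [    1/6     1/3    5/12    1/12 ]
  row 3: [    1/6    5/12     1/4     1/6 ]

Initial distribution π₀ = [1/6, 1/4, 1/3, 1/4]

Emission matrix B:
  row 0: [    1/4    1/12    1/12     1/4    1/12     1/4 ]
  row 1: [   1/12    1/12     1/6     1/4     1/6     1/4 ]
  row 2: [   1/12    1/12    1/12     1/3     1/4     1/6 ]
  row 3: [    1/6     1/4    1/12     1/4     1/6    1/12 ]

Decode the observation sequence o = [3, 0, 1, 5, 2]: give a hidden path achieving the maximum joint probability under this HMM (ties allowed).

t=0: δ = [4.167e-02, 6.250e-02, 1.111e-01, 6.250e-02]  (obs o_0=3)
t=1: δ = [7.812e-03, 3.086e-03, 3.858e-03, 2.315e-03]  ψ = [1, 2, 2, 0]  (obs o_1=0)
t=2: δ = [1.628e-04, 1.628e-04, 1.340e-04, 6.510e-04]  ψ = [0, 0, 2, 0]  (obs o_2=1)
t=3: δ = [2.713e-05, 6.782e-05, 2.713e-05, 9.042e-06]  ψ = [3, 3, 3, 3]  (obs o_3=5)
t=4: δ = [2.826e-06, 1.507e-06, 1.413e-06, 9.419e-07]  ψ = [1, 2, 1, 1]  (obs o_4=2)
backtrack: best end state = 0; path = [1, 0, 3, 1, 0]

path = [1, 0, 3, 1, 0]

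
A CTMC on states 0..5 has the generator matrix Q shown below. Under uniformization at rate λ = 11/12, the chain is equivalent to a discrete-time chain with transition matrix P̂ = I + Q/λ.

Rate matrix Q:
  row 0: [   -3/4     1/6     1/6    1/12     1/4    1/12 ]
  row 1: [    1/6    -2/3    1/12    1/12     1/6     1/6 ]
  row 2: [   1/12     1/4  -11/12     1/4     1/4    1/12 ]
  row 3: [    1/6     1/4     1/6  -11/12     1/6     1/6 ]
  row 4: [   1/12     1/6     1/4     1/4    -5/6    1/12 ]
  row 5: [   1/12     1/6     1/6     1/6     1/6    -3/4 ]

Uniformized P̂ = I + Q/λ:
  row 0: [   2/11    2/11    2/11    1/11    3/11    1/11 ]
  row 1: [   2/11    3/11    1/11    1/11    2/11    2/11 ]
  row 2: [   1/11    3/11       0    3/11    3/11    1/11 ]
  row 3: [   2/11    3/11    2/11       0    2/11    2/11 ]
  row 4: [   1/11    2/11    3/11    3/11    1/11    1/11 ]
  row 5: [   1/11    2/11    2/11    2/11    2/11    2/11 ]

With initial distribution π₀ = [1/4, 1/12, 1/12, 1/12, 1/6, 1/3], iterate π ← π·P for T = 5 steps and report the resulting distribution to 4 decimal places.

π = [0.1382, 0.2303, 0.1508, 0.1518, 0.1907, 0.1382]

t=0: π = [0.2500, 0.0833, 0.0833, 0.0833, 0.1667, 0.3333]
t=1: π = [0.1288, 0.2045, 0.1742, 0.1591, 0.1970, 0.1364]
t=2: π = [0.1357, 0.2307, 0.1494, 0.1563, 0.1915, 0.1364]
t=3: π = [0.1384, 0.2306, 0.1511, 0.1511, 0.1903, 0.1385]
t=4: π = [0.1382, 0.2302, 0.1507, 0.1518, 0.1908, 0.1382]
t=5: π = [0.1382, 0.2303, 0.1508, 0.1518, 0.1907, 0.1382]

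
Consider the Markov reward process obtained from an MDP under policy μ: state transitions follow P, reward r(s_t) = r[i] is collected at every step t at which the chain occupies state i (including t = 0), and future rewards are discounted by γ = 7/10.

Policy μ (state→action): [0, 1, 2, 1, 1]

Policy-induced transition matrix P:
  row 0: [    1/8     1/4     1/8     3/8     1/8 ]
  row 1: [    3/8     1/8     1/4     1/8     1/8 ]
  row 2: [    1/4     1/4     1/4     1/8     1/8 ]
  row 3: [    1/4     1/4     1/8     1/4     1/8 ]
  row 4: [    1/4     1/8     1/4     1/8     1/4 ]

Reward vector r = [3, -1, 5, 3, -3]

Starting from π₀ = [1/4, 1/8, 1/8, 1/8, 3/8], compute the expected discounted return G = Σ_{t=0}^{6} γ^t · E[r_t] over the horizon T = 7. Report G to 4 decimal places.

t=0: π = [0.2500, 0.1250, 0.1250, 0.1250, 0.3750], E[r] = 0.5000, γ^t·E[r] = 0.500000, running G = 0.500000
t=1: π = [0.2344, 0.1875, 0.2031, 0.2031, 0.1719], E[r] = 1.6250, γ^t·E[r] = 1.137500, running G = 1.637500
t=2: π = [0.2441, 0.2051, 0.1953, 0.2090, 0.1465], E[r] = 1.6914, γ^t·E[r] = 0.828789, running G = 2.466289
t=3: π = [0.2451, 0.2061, 0.1934, 0.2122, 0.1433], E[r] = 1.7026, γ^t·E[r] = 0.584004, running G = 3.050293
t=4: π = [0.2451, 0.2063, 0.1928, 0.2128, 0.1429], E[r] = 1.7029, γ^t·E[r] = 0.408862, running G = 3.459155
t=5: π = [0.2452, 0.2063, 0.1928, 0.2129, 0.1429], E[r] = 1.7030, γ^t·E[r] = 0.286216, running G = 3.745371
t=6: π = [0.2451, 0.2063, 0.1927, 0.2129, 0.1429], E[r] = 1.7029, γ^t·E[r] = 0.200350, running G = 3.945721

G = 3.9457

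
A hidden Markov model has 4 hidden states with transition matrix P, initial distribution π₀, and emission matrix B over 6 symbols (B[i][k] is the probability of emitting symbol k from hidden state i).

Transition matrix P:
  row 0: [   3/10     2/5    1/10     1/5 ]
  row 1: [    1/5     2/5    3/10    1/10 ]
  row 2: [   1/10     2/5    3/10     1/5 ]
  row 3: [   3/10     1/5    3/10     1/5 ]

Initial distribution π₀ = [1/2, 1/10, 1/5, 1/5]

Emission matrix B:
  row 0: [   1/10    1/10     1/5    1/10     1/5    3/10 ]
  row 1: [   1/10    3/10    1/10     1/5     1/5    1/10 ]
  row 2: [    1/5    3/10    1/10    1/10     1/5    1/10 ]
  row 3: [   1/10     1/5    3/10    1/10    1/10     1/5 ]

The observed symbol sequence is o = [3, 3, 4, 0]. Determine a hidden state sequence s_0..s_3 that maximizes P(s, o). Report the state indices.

path = [0, 1, 1, 2]

t=0: δ = [5.000e-02, 2.000e-02, 2.000e-02, 2.000e-02]  (obs o_0=3)
t=1: δ = [1.500e-03, 4.000e-03, 6.000e-04, 1.000e-03]  ψ = [0, 0, 1, 0]  (obs o_1=3)
t=2: δ = [1.600e-04, 3.200e-04, 2.400e-04, 4.000e-05]  ψ = [1, 1, 1, 1]  (obs o_2=4)
t=3: δ = [6.400e-06, 1.280e-05, 1.920e-05, 4.800e-06]  ψ = [1, 1, 1, 2]  (obs o_3=0)
backtrack: best end state = 2; path = [0, 1, 1, 2]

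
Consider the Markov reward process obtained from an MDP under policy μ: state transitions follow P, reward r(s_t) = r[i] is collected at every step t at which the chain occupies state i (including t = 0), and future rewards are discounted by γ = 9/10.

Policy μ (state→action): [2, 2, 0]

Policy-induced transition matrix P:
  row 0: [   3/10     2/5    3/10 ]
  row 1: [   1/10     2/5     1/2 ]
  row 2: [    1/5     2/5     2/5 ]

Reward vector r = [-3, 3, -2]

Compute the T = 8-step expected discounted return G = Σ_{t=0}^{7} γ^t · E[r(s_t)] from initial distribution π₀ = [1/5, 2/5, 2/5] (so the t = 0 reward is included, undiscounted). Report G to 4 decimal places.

G = -1.0369

t=0: π = [0.2000, 0.4000, 0.4000], E[r] = -0.2000, γ^t·E[r] = -0.200000, running G = -0.200000
t=1: π = [0.1800, 0.4000, 0.4200], E[r] = -0.1800, γ^t·E[r] = -0.162000, running G = -0.362000
t=2: π = [0.1780, 0.4000, 0.4220], E[r] = -0.1780, γ^t·E[r] = -0.144180, running G = -0.506180
t=3: π = [0.1778, 0.4000, 0.4222], E[r] = -0.1778, γ^t·E[r] = -0.129616, running G = -0.635796
t=4: π = [0.1778, 0.4000, 0.4222], E[r] = -0.1778, γ^t·E[r] = -0.116641, running G = -0.752438
t=5: π = [0.1778, 0.4000, 0.4222], E[r] = -0.1778, γ^t·E[r] = -0.104976, running G = -0.857414
t=6: π = [0.1778, 0.4000, 0.4222], E[r] = -0.1778, γ^t·E[r] = -0.094478, running G = -0.951892
t=7: π = [0.1778, 0.4000, 0.4222], E[r] = -0.1778, γ^t·E[r] = -0.085031, running G = -1.036923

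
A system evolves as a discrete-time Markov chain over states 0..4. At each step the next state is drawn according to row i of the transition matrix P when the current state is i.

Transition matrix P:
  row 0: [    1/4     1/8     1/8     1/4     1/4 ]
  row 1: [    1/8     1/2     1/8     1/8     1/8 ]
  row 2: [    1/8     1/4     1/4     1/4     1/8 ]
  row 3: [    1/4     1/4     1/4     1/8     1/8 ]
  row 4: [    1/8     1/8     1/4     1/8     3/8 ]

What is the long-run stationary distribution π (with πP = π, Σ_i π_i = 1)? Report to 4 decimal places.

Balance equations π_j = Σ_i π_i·P[i][j]:
  π_0 = 1/4·π_0 + 1/8·π_1 + 1/8·π_2 + 1/4·π_3 + 1/8·π_4
  π_1 = 1/8·π_0 + 1/2·π_1 + 1/4·π_2 + 1/4·π_3 + 1/8·π_4
  π_2 = 1/8·π_0 + 1/8·π_1 + 1/4·π_2 + 1/4·π_3 + 1/4·π_4
  π_3 = 1/4·π_0 + 1/8·π_1 + 1/4·π_2 + 1/8·π_3 + 1/8·π_4
  normalize: π_0 + π_1 + π_2 + π_3 + π_4 = 1
Solving the linear system gives exactly π = [379/2267, 619/2267, 442/2267, 386/2267, 441/2267].

π = [0.1672, 0.2730, 0.1950, 0.1703, 0.1945]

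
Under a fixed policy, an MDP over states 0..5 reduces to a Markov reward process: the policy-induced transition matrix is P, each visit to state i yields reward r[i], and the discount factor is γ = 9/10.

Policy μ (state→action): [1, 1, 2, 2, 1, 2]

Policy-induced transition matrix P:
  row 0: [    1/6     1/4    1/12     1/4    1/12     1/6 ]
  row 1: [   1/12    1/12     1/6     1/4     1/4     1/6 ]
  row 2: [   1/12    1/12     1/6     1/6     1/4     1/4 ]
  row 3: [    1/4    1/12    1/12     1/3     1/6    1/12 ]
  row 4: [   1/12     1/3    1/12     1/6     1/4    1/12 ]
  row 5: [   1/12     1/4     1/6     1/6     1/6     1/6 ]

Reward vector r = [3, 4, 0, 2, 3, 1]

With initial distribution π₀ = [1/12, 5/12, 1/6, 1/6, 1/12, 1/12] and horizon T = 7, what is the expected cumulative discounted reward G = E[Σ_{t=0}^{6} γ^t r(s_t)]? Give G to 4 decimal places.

G = 12.1830

t=0: π = [0.0833, 0.4167, 0.1667, 0.1667, 0.0833, 0.0833], E[r] = 2.5833, γ^t·E[r] = 2.583333, running G = 2.583333
t=1: π = [0.1181, 0.1319, 0.1389, 0.2361, 0.2153, 0.1597], E[r] = 2.1597, γ^t·E[r] = 1.943750, running G = 4.527083
t=2: π = [0.1325, 0.1834, 0.1192, 0.2269, 0.1973, 0.1406], E[r] = 2.3177, γ^t·E[r] = 1.877344, running G = 6.404427
t=3: π = [0.1322, 0.1782, 0.1203, 0.2308, 0.1973, 0.1413], E[r] = 2.3041, γ^t·E[r] = 1.679660, running G = 8.084087
t=4: π = [0.1328, 0.1782, 0.1200, 0.2310, 0.1970, 0.1410], E[r] = 2.3053, γ^t·E[r] = 1.512488, running G = 9.596575
t=5: π = [0.1329, 0.1782, 0.1199, 0.2311, 0.1969, 0.1410], E[r] = 2.3053, γ^t·E[r] = 1.361268, running G = 10.957843
t=6: π = [0.1329, 0.1782, 0.1199, 0.2311, 0.1968, 0.1410], E[r] = 2.3053, γ^t·E[r] = 1.225135, running G = 12.182978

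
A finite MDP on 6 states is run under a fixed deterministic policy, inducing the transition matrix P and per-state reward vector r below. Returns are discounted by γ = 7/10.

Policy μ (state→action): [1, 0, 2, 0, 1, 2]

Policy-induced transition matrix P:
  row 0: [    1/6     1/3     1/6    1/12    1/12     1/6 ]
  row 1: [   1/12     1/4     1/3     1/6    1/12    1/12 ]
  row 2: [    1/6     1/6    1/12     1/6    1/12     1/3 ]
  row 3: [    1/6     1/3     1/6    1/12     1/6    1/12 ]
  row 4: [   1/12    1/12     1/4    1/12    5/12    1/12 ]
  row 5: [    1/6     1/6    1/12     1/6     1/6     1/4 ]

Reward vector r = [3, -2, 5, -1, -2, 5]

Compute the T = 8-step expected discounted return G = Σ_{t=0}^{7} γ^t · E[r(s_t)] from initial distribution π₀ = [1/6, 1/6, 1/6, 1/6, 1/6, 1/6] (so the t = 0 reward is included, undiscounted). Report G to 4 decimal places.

G = 4.0792

t=0: π = [0.1667, 0.1667, 0.1667, 0.1667, 0.1667, 0.1667], E[r] = 1.3333, γ^t·E[r] = 1.333333, running G = 1.333333
t=1: π = [0.1389, 0.2222, 0.1806, 0.1250, 0.1667, 0.1667], E[r] = 1.2500, γ^t·E[r] = 0.875000, running G = 2.208333
t=2: π = [0.1343, 0.2153, 0.1887, 0.1308, 0.1632, 0.1678], E[r] = 1.2975, γ^t·E[r] = 0.635752, running G = 2.844086
t=3: π = [0.1351, 0.2152, 0.1864, 0.1310, 0.1626, 0.1697], E[r] = 1.2993, γ^t·E[r] = 0.445655, running G = 3.289741
t=4: π = [0.1352, 0.2154, 0.1864, 0.1309, 0.1626, 0.1695], E[r] = 1.2981, γ^t·E[r] = 0.311665, running G = 3.601406
t=5: π = [0.1352, 0.2154, 0.1865, 0.1309, 0.1626, 0.1694], E[r] = 1.2981, γ^t·E[r] = 0.218174, running G = 3.819581
t=6: π = [0.1352, 0.2154, 0.1865, 0.1309, 0.1626, 0.1695], E[r] = 1.2982, γ^t·E[r] = 0.152728, running G = 3.972308
t=7: π = [0.1352, 0.2154, 0.1865, 0.1309, 0.1626, 0.1695], E[r] = 1.2982, γ^t·E[r] = 0.106910, running G = 4.079218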